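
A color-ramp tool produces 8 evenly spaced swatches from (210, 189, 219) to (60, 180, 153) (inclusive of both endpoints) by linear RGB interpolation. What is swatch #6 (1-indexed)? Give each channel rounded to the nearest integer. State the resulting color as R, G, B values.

(103, 183, 172)

With 8 swatches and endpoints inclusive, swatch 6 sits at t = (6 − 1)/(8 − 1) = 5/7 ≈ 0.7143.
R = 210 + 0.7143 × (60 − 210) = 102.855 → 103
G = 189 + 0.7143 × (180 − 189) = 182.571 → 183
B = 219 + 0.7143 × (153 − 219) = 171.856 → 172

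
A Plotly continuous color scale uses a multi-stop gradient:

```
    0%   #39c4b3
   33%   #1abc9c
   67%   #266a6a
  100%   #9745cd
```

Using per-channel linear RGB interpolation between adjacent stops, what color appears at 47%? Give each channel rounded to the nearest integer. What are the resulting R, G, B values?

(31, 154, 135)

47% lies between the 33% and 67% stops, so the local fraction is t = (47 − 33)/(67 − 33) = 14/34 ≈ 0.4118.
#1abc9c → (26, 188, 156); #266a6a → (38, 106, 106).
R = 26 + 0.4118 × (38 − 26) = 30.942 → 31
G = 188 + 0.4118 × (106 − 188) = 154.232 → 154
B = 156 + 0.4118 × (106 − 156) = 135.41 → 135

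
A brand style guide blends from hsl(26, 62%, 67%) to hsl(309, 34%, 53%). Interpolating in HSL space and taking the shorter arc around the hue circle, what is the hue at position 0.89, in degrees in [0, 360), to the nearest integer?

Hue: 309 − 26 = 283°, but |283| > 180 so the shorter arc goes the other way: Δh = 283 − 360 = -77°.
H = 26 + 0.89 × (-77) = -42.53 → -43 → -43 mod 360 = 317°

317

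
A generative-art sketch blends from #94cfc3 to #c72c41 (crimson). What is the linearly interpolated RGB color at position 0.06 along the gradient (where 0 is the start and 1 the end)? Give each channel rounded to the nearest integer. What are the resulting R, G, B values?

#94cfc3 → (148, 207, 195); #c72c41 → (199, 44, 65).
R = 148 + 0.06 × (199 − 148) = 148 + 0.06 × 51 = 151.06 → 151
G = 207 + 0.06 × (44 − 207) = 207 + 0.06 × -163 = 197.22 → 197
B = 195 + 0.06 × (65 − 195) = 195 + 0.06 × -130 = 187.2 → 187

(151, 197, 187)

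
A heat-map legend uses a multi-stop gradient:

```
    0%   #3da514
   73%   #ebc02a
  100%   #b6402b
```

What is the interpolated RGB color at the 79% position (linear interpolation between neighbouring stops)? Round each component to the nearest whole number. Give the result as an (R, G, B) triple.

(223, 164, 42)

79% lies between the 73% and 100% stops, so the local fraction is t = (79 − 73)/(100 − 73) = 6/27 ≈ 0.2222.
#ebc02a → (235, 192, 42); #b6402b → (182, 64, 43).
R = 235 + 0.2222 × (182 − 235) = 223.223 → 223
G = 192 + 0.2222 × (64 − 192) = 163.558 → 164
B = 42 + 0.2222 × (43 − 42) = 42.222 → 42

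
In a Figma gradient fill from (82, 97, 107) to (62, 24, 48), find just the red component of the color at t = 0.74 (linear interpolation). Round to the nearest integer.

67

R = 82 + 0.74 × (62 − 82) = 67.2 → 67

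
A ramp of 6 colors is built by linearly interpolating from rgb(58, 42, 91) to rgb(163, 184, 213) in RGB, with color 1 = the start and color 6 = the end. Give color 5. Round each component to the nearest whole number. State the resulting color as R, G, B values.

With 6 swatches and endpoints inclusive, swatch 5 sits at t = (5 − 1)/(6 − 1) = 4/5 ≈ 0.8.
R = 58 + 0.8 × (163 − 58) = 142 → 142
G = 42 + 0.8 × (184 − 42) = 155.6 → 156
B = 91 + 0.8 × (213 − 91) = 188.6 → 189

(142, 156, 189)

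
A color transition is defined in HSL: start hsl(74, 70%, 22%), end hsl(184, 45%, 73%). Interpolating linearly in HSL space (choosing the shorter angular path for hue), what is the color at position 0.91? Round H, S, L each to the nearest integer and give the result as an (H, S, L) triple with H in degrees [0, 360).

(174, 47, 68)

Hue arc: Δh = 184 − 74 = 110° (|Δh| ≤ 180, already the shorter path).
H = 74 + 0.91 × (110) = 174.1 → 174°
S = 70 + 0.91 × (45 − 70) = 47.25 → 47%
L = 22 + 0.91 × (73 − 22) = 68.41 → 68%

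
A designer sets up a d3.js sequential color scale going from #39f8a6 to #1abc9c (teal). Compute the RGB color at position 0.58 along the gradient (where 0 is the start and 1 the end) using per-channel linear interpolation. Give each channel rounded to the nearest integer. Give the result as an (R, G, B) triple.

#39f8a6 → (57, 248, 166); #1abc9c → (26, 188, 156).
R = 57 + 0.58 × (26 − 57) = 57 + 0.58 × -31 = 39.02 → 39
G = 248 + 0.58 × (188 − 248) = 248 + 0.58 × -60 = 213.2 → 213
B = 166 + 0.58 × (156 − 166) = 166 + 0.58 × -10 = 160.2 → 160
So the blended color is (39, 213, 160), about #27d5a0.

(39, 213, 160)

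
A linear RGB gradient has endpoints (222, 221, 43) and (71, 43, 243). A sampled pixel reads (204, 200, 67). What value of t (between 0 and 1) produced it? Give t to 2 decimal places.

0.12

Invert the lerp on the B channel (largest span, 200): t = (67 − 43) / (243 − 43) = 24/200 = 0.12.
Check on R: (204 − 222)/(71 − 222) = 0.1192 ✓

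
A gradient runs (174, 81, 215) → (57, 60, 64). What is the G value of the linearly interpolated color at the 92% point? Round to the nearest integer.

G = 81 + 0.92 × (60 − 81) = 61.68 → 62

62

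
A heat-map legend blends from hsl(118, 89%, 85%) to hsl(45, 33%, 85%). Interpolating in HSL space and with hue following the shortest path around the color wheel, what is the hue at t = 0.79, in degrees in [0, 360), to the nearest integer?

Hue arc: Δh = 45 − 118 = -73° (|Δh| ≤ 180, already the shorter path).
H = 118 + 0.79 × (-73) = 60.33 → 60°

60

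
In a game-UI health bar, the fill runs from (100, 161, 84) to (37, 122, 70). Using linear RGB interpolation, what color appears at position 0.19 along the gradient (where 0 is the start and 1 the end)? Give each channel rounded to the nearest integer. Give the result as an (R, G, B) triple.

R = 100 + 0.19 × (37 − 100) = 100 + 0.19 × -63 = 88.03 → 88
G = 161 + 0.19 × (122 − 161) = 161 + 0.19 × -39 = 153.59 → 154
B = 84 + 0.19 × (70 − 84) = 84 + 0.19 × -14 = 81.34 → 81
So the blended color is (88, 154, 81), about #589a51.

(88, 154, 81)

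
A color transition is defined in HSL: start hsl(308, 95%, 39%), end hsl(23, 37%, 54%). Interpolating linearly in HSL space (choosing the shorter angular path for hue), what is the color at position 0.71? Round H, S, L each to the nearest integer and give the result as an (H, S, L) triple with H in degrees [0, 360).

Hue: 23 − 308 = -285°, but |-285| > 180 so the shorter arc goes the other way: Δh = -285 + 360 = 75°.
H = 308 + 0.71 × (75) = 361.25 → 361 → 361 mod 360 = 1°
S = 95 + 0.71 × (37 − 95) = 53.82 → 54%
L = 39 + 0.71 × (54 − 39) = 49.65 → 50%

(1, 54, 50)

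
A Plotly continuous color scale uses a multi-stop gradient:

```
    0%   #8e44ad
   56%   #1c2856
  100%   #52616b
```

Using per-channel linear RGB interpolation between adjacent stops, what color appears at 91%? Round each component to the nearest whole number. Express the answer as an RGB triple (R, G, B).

(71, 85, 103)

91% lies between the 56% and 100% stops, so the local fraction is t = (91 − 56)/(100 − 56) = 35/44 ≈ 0.7955.
#1c2856 → (28, 40, 86); #52616b → (82, 97, 107).
R = 28 + 0.7955 × (82 − 28) = 70.957 → 71
G = 40 + 0.7955 × (97 − 40) = 85.344 → 85
B = 86 + 0.7955 × (107 − 86) = 102.706 → 103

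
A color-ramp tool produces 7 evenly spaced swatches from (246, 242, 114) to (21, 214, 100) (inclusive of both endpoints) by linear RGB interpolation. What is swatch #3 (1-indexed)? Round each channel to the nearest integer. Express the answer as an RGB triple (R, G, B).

With 7 swatches and endpoints inclusive, swatch 3 sits at t = (3 − 1)/(7 − 1) = 2/6 ≈ 0.3333.
R = 246 + 0.3333 × (21 − 246) = 171.007 → 171
G = 242 + 0.3333 × (214 − 242) = 232.668 → 233
B = 114 + 0.3333 × (100 − 114) = 109.334 → 109

(171, 233, 109)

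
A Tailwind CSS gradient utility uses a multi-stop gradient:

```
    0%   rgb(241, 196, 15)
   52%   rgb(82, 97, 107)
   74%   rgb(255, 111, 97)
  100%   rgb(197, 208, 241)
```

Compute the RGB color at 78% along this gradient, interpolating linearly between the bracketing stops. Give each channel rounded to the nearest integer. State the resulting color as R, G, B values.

(246, 126, 119)

78% lies between the 74% and 100% stops, so the local fraction is t = (78 − 74)/(100 − 74) = 4/26 ≈ 0.1538.
R = 255 + 0.1538 × (197 − 255) = 246.08 → 246
G = 111 + 0.1538 × (208 − 111) = 125.919 → 126
B = 97 + 0.1538 × (241 − 97) = 119.147 → 119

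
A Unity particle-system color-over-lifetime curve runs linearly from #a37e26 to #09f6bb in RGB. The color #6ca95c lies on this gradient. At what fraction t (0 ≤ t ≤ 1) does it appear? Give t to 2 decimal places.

0.36

Invert the lerp on the R channel (largest span, 154): t = (108 − 163) / (9 − 163) = -55/-154 = 0.35714.
Check on G: (169 − 126)/(246 − 126) = 0.3583 ✓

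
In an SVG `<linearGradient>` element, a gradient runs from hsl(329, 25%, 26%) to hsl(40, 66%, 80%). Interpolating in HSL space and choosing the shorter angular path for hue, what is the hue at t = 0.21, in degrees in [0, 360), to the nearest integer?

Hue: 40 − 329 = -289°, but |-289| > 180 so the shorter arc goes the other way: Δh = -289 + 360 = 71°.
H = 329 + 0.21 × (71) = 343.91 → 344°

344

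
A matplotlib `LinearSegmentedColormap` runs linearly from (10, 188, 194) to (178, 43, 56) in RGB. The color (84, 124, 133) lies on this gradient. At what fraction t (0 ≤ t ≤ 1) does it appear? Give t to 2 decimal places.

Invert the lerp on the R channel (largest span, 168): t = (84 − 10) / (178 − 10) = 74/168 = 0.44048.
Check on G: (124 − 188)/(43 − 188) = 0.4414 ✓

0.44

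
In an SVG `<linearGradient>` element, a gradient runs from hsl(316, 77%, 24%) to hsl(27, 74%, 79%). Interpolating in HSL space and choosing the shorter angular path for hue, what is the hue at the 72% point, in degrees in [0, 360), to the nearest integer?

Hue: 27 − 316 = -289°, but |-289| > 180 so the shorter arc goes the other way: Δh = -289 + 360 = 71°.
H = 316 + 0.72 × (71) = 367.12 → 367 → 367 mod 360 = 7°

7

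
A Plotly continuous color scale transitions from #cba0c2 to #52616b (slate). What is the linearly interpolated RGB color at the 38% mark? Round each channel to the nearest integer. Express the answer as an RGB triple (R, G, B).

(157, 136, 161)

#cba0c2 → (203, 160, 194); #52616b → (82, 97, 107).
38% corresponds to t = 0.38.
R = 203 + 0.38 × (82 − 203) = 203 + 0.38 × -121 = 157.02 → 157
G = 160 + 0.38 × (97 − 160) = 160 + 0.38 × -63 = 136.06 → 136
B = 194 + 0.38 × (107 − 194) = 194 + 0.38 × -87 = 160.94 → 161
So the blended color is (157, 136, 161), about #9d88a1.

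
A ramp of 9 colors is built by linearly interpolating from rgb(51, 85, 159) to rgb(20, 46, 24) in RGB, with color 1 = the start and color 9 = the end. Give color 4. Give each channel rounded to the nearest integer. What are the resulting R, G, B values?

(39, 70, 108)

With 9 swatches and endpoints inclusive, swatch 4 sits at t = (4 − 1)/(9 − 1) = 3/8 ≈ 0.375.
R = 51 + 0.375 × (20 − 51) = 39.375 → 39
G = 85 + 0.375 × (46 − 85) = 70.375 → 70
B = 159 + 0.375 × (24 − 159) = 108.375 → 108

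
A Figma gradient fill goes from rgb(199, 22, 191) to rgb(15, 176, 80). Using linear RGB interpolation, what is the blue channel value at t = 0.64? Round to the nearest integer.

120

B = 191 + 0.64 × (80 − 191) = 119.96 → 120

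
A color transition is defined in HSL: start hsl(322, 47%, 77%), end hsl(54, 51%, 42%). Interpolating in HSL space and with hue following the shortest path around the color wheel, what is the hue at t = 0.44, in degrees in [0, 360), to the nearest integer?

2

Hue: 54 − 322 = -268°, but |-268| > 180 so the shorter arc goes the other way: Δh = -268 + 360 = 92°.
H = 322 + 0.44 × (92) = 362.48 → 362 → 362 mod 360 = 2°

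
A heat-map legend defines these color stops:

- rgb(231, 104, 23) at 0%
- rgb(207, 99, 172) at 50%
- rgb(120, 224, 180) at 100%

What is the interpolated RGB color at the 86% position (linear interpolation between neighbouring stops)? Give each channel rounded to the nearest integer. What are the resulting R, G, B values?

(144, 189, 178)

86% lies between the 50% and 100% stops, so the local fraction is t = (86 − 50)/(100 − 50) = 36/50 ≈ 0.72.
R = 207 + 0.72 × (120 − 207) = 144.36 → 144
G = 99 + 0.72 × (224 − 99) = 189 → 189
B = 172 + 0.72 × (180 − 172) = 177.76 → 178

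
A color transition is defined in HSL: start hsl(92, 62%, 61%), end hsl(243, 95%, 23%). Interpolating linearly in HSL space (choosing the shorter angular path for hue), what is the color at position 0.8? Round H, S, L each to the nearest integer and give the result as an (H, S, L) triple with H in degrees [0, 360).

(213, 88, 31)

Hue arc: Δh = 243 − 92 = 151° (|Δh| ≤ 180, already the shorter path).
H = 92 + 0.8 × (151) = 212.8 → 213°
S = 62 + 0.8 × (95 − 62) = 88.4 → 88%
L = 61 + 0.8 × (23 − 61) = 30.6 → 31%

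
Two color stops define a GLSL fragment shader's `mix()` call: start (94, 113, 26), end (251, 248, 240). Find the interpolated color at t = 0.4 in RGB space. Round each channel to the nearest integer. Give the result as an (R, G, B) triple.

R = 94 + 0.4 × (251 − 94) = 94 + 0.4 × 157 = 156.8 → 157
G = 113 + 0.4 × (248 − 113) = 113 + 0.4 × 135 = 167 → 167
B = 26 + 0.4 × (240 − 26) = 26 + 0.4 × 214 = 111.6 → 112
So the blended color is (157, 167, 112), about #9da770.

(157, 167, 112)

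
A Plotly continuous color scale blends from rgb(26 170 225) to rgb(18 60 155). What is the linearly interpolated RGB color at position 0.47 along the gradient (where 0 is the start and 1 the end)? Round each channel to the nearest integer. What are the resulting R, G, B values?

R = 26 + 0.47 × (18 − 26) = 26 + 0.47 × -8 = 22.24 → 22
G = 170 + 0.47 × (60 − 170) = 170 + 0.47 × -110 = 118.3 → 118
B = 225 + 0.47 × (155 − 225) = 225 + 0.47 × -70 = 192.1 → 192
So the blended color is (22, 118, 192), about #1676c0.

(22, 118, 192)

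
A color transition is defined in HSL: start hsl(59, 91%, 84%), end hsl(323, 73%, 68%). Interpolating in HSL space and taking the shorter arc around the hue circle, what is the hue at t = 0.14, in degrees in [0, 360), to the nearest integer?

Hue: 323 − 59 = 264°, but |264| > 180 so the shorter arc goes the other way: Δh = 264 − 360 = -96°.
H = 59 + 0.14 × (-96) = 45.56 → 46°

46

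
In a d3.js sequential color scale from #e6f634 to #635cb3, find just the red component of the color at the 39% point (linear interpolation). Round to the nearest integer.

R₁ = 230 (from #e6f634), R₂ = 99 (from #635cb3).
R = 230 + 0.39 × (99 − 230) = 178.91 → 179

179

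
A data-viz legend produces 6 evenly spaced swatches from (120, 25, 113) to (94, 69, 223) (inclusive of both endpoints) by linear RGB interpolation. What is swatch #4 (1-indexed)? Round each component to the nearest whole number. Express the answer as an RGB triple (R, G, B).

With 6 swatches and endpoints inclusive, swatch 4 sits at t = (4 − 1)/(6 − 1) = 3/5 ≈ 0.6.
R = 120 + 0.6 × (94 − 120) = 104.4 → 104
G = 25 + 0.6 × (69 − 25) = 51.4 → 51
B = 113 + 0.6 × (223 − 113) = 179 → 179

(104, 51, 179)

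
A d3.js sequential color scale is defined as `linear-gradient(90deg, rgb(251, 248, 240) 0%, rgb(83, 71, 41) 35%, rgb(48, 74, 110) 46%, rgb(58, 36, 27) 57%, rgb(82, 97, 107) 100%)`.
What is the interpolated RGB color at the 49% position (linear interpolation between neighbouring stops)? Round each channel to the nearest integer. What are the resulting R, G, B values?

(51, 64, 87)

49% lies between the 46% and 57% stops, so the local fraction is t = (49 − 46)/(57 − 46) = 3/11 ≈ 0.2727.
R = 48 + 0.2727 × (58 − 48) = 50.727 → 51
G = 74 + 0.2727 × (36 − 74) = 63.637 → 64
B = 110 + 0.2727 × (27 − 110) = 87.366 → 87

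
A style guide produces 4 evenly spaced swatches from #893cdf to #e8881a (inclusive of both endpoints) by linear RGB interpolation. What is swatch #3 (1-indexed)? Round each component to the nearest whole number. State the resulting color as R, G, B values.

(200, 111, 92)

With 4 swatches and endpoints inclusive, swatch 3 sits at t = (3 − 1)/(4 − 1) = 2/3 ≈ 0.6667.
#893cdf → (137, 60, 223); #e8881a → (232, 136, 26).
R = 137 + 0.6667 × (232 − 137) = 200.337 → 200
G = 60 + 0.6667 × (136 − 60) = 110.669 → 111
B = 223 + 0.6667 × (26 − 223) = 91.66 → 92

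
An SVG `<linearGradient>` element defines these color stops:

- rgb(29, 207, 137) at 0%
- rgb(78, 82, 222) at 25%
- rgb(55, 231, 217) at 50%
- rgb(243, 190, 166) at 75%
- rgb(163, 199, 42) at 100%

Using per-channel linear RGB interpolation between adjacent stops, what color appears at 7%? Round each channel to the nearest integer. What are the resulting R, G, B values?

7% lies between the 0% and 25% stops, so the local fraction is t = (7 − 0)/(25 − 0) = 7/25 ≈ 0.28.
R = 29 + 0.28 × (78 − 29) = 42.72 → 43
G = 207 + 0.28 × (82 − 207) = 172 → 172
B = 137 + 0.28 × (222 − 137) = 160.8 → 161

(43, 172, 161)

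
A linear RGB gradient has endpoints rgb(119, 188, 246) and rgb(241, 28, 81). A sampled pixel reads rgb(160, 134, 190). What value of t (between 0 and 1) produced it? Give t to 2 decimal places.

0.34

Invert the lerp on the B channel (largest span, 165): t = (190 − 246) / (81 − 246) = -56/-165 = 0.33939.
Check on R: (160 − 119)/(241 − 119) = 0.3361 ✓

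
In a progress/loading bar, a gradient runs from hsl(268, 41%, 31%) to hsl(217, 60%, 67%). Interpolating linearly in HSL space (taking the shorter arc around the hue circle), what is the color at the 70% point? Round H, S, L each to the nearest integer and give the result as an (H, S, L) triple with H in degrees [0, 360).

Hue arc: Δh = 217 − 268 = -51° (|Δh| ≤ 180, already the shorter path).
H = 268 + 0.7 × (-51) = 232.3 → 232°
S = 41 + 0.7 × (60 − 41) = 54.3 → 54%
L = 31 + 0.7 × (67 − 31) = 56.2 → 56%

(232, 54, 56)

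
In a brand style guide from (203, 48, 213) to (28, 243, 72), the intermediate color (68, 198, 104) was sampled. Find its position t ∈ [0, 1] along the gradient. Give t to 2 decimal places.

0.77

Invert the lerp on the G channel (largest span, 195): t = (198 − 48) / (243 − 48) = 150/195 = 0.76923.
Check on R: (68 − 203)/(28 − 203) = 0.7714 ✓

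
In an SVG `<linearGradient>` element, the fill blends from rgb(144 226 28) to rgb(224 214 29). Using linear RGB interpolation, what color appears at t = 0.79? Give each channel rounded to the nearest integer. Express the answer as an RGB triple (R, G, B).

R = 144 + 0.79 × (224 − 144) = 144 + 0.79 × 80 = 207.2 → 207
G = 226 + 0.79 × (214 − 226) = 226 + 0.79 × -12 = 216.52 → 217
B = 28 + 0.79 × (29 − 28) = 28 + 0.79 × 1 = 28.79 → 29

(207, 217, 29)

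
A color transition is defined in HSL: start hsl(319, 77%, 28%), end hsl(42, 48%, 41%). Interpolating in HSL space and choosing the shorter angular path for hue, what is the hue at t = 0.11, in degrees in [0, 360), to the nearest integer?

Hue: 42 − 319 = -277°, but |-277| > 180 so the shorter arc goes the other way: Δh = -277 + 360 = 83°.
H = 319 + 0.11 × (83) = 328.13 → 328°

328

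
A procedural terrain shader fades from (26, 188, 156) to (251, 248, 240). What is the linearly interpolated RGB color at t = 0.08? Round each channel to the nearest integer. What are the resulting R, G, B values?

(44, 193, 163)

R = 26 + 0.08 × (251 − 26) = 26 + 0.08 × 225 = 44 → 44
G = 188 + 0.08 × (248 − 188) = 188 + 0.08 × 60 = 192.8 → 193
B = 156 + 0.08 × (240 − 156) = 156 + 0.08 × 84 = 162.72 → 163
So the blended color is (44, 193, 163), about #2cc1a3.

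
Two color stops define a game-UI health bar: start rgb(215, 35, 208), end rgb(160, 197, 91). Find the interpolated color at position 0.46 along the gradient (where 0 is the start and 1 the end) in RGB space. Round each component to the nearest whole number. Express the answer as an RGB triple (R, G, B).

R = 215 + 0.46 × (160 − 215) = 215 + 0.46 × -55 = 189.7 → 190
G = 35 + 0.46 × (197 − 35) = 35 + 0.46 × 162 = 109.52 → 110
B = 208 + 0.46 × (91 − 208) = 208 + 0.46 × -117 = 154.18 → 154

(190, 110, 154)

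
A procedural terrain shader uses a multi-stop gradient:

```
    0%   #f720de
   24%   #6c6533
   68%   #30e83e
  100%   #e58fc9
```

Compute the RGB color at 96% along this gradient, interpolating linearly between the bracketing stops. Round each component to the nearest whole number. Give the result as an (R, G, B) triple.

(206, 154, 184)

96% lies between the 68% and 100% stops, so the local fraction is t = (96 − 68)/(100 − 68) = 28/32 ≈ 0.875.
#30e83e → (48, 232, 62); #e58fc9 → (229, 143, 201).
R = 48 + 0.875 × (229 − 48) = 206.375 → 206
G = 232 + 0.875 × (143 − 232) = 154.125 → 154
B = 62 + 0.875 × (201 − 62) = 183.625 → 184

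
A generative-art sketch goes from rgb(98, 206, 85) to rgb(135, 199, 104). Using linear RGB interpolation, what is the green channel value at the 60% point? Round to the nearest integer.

G = 206 + 0.6 × (199 − 206) = 201.8 → 202

202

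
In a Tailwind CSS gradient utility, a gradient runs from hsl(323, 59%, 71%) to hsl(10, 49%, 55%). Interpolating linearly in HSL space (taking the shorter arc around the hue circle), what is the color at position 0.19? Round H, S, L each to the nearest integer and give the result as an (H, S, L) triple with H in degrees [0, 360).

(332, 57, 68)

Hue: 10 − 323 = -313°, but |-313| > 180 so the shorter arc goes the other way: Δh = -313 + 360 = 47°.
H = 323 + 0.19 × (47) = 331.93 → 332°
S = 59 + 0.19 × (49 − 59) = 57.1 → 57%
L = 71 + 0.19 × (55 − 71) = 67.96 → 68%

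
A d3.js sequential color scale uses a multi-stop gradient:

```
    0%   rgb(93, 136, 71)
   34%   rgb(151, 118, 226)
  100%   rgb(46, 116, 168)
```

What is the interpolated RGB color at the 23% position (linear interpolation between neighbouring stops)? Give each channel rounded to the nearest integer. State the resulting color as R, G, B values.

(132, 124, 176)

23% lies between the 0% and 34% stops, so the local fraction is t = (23 − 0)/(34 − 0) = 23/34 ≈ 0.6765.
R = 93 + 0.6765 × (151 − 93) = 132.237 → 132
G = 136 + 0.6765 × (118 − 136) = 123.823 → 124
B = 71 + 0.6765 × (226 − 71) = 175.858 → 176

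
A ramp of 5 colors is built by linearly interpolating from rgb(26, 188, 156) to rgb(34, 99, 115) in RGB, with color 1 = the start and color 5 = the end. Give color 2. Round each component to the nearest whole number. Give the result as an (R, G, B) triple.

With 5 swatches and endpoints inclusive, swatch 2 sits at t = (2 − 1)/(5 − 1) = 1/4 ≈ 0.25.
R = 26 + 0.25 × (34 − 26) = 28 → 28
G = 188 + 0.25 × (99 − 188) = 165.75 → 166
B = 156 + 0.25 × (115 − 156) = 145.75 → 146

(28, 166, 146)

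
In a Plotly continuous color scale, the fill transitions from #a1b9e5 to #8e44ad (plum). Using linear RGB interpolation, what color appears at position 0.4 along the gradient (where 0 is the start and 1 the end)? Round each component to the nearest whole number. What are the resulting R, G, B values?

(153, 138, 207)

#a1b9e5 → (161, 185, 229); #8e44ad → (142, 68, 173).
R = 161 + 0.4 × (142 − 161) = 161 + 0.4 × -19 = 153.4 → 153
G = 185 + 0.4 × (68 − 185) = 185 + 0.4 × -117 = 138.2 → 138
B = 229 + 0.4 × (173 − 229) = 229 + 0.4 × -56 = 206.6 → 207
So the blended color is (153, 138, 207), about #998acf.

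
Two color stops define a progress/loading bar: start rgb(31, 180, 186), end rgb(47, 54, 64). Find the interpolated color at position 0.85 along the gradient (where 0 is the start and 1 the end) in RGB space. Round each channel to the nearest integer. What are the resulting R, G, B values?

R = 31 + 0.85 × (47 − 31) = 31 + 0.85 × 16 = 44.6 → 45
G = 180 + 0.85 × (54 − 180) = 180 + 0.85 × -126 = 72.9 → 73
B = 186 + 0.85 × (64 − 186) = 186 + 0.85 × -122 = 82.3 → 82

(45, 73, 82)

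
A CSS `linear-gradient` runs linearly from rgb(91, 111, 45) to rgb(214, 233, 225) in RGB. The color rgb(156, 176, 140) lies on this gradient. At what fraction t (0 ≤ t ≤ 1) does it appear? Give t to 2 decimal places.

0.53

Invert the lerp on the B channel (largest span, 180): t = (140 − 45) / (225 − 45) = 95/180 = 0.52778.
Check on R: (156 − 91)/(214 − 91) = 0.5285 ✓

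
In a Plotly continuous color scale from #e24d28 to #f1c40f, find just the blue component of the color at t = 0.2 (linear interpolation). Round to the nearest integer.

B₁ = 40 (from #e24d28), B₂ = 15 (from #f1c40f).
B = 40 + 0.2 × (15 − 40) = 35 → 35

35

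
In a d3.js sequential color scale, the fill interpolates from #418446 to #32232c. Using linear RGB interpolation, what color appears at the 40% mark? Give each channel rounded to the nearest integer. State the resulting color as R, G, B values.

(59, 93, 60)

#418446 → (65, 132, 70); #32232c → (50, 35, 44).
40% corresponds to t = 0.4.
R = 65 + 0.4 × (50 − 65) = 65 + 0.4 × -15 = 59 → 59
G = 132 + 0.4 × (35 − 132) = 132 + 0.4 × -97 = 93.2 → 93
B = 70 + 0.4 × (44 − 70) = 70 + 0.4 × -26 = 59.6 → 60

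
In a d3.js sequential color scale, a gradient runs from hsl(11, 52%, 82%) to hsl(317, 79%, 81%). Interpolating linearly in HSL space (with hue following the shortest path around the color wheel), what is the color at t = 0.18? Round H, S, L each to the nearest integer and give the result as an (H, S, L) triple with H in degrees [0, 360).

(1, 57, 82)

Hue: 317 − 11 = 306°, but |306| > 180 so the shorter arc goes the other way: Δh = 306 − 360 = -54°.
H = 11 + 0.18 × (-54) = 1.28 → 1°
S = 52 + 0.18 × (79 − 52) = 56.86 → 57%
L = 82 + 0.18 × (81 − 82) = 81.82 → 82%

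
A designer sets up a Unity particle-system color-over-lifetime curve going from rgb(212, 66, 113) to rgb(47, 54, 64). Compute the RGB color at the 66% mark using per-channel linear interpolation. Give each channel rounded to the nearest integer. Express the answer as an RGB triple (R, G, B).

(103, 58, 81)

66% corresponds to t = 0.66.
R = 212 + 0.66 × (47 − 212) = 212 + 0.66 × -165 = 103.1 → 103
G = 66 + 0.66 × (54 − 66) = 66 + 0.66 × -12 = 58.08 → 58
B = 113 + 0.66 × (64 − 113) = 113 + 0.66 × -49 = 80.66 → 81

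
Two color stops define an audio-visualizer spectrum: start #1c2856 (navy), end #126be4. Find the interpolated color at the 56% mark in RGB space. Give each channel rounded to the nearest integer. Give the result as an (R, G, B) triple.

#1c2856 → (28, 40, 86); #126be4 → (18, 107, 228).
56% corresponds to t = 0.56.
R = 28 + 0.56 × (18 − 28) = 28 + 0.56 × -10 = 22.4 → 22
G = 40 + 0.56 × (107 − 40) = 40 + 0.56 × 67 = 77.52 → 78
B = 86 + 0.56 × (228 − 86) = 86 + 0.56 × 142 = 165.52 → 166
So the blended color is (22, 78, 166), about #164ea6.

(22, 78, 166)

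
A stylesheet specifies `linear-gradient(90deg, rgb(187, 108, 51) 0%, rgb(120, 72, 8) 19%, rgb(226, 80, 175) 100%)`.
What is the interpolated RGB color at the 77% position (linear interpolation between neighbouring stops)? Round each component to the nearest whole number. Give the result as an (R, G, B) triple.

(196, 78, 128)

77% lies between the 19% and 100% stops, so the local fraction is t = (77 − 19)/(100 − 19) = 58/81 ≈ 0.716.
R = 120 + 0.716 × (226 − 120) = 195.896 → 196
G = 72 + 0.716 × (80 − 72) = 77.728 → 78
B = 8 + 0.716 × (175 − 8) = 127.572 → 128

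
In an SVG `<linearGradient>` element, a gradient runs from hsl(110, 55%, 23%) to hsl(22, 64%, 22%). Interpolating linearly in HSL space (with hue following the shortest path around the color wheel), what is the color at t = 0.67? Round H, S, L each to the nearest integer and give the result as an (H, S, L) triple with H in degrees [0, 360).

(51, 61, 22)

Hue arc: Δh = 22 − 110 = -88° (|Δh| ≤ 180, already the shorter path).
H = 110 + 0.67 × (-88) = 51.04 → 51°
S = 55 + 0.67 × (64 − 55) = 61.03 → 61%
L = 23 + 0.67 × (22 − 23) = 22.33 → 22%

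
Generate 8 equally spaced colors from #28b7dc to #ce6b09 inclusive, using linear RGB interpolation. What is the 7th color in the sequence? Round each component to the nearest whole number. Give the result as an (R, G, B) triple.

(182, 118, 39)

With 8 swatches and endpoints inclusive, swatch 7 sits at t = (7 − 1)/(8 − 1) = 6/7 ≈ 0.8571.
#28b7dc → (40, 183, 220); #ce6b09 → (206, 107, 9).
R = 40 + 0.8571 × (206 − 40) = 182.279 → 182
G = 183 + 0.8571 × (107 − 183) = 117.86 → 118
B = 220 + 0.8571 × (9 − 220) = 39.152 → 39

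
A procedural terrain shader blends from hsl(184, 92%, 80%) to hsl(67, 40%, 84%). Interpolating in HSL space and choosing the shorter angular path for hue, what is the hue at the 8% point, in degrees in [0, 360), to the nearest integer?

175

Hue arc: Δh = 67 − 184 = -117° (|Δh| ≤ 180, already the shorter path).
H = 184 + 0.08 × (-117) = 174.64 → 175°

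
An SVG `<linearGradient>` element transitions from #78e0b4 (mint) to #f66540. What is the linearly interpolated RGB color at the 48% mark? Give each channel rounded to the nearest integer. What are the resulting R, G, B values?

(180, 165, 124)

#78e0b4 → (120, 224, 180); #f66540 → (246, 101, 64).
48% corresponds to t = 0.48.
R = 120 + 0.48 × (246 − 120) = 120 + 0.48 × 126 = 180.48 → 180
G = 224 + 0.48 × (101 − 224) = 224 + 0.48 × -123 = 164.96 → 165
B = 180 + 0.48 × (64 − 180) = 180 + 0.48 × -116 = 124.32 → 124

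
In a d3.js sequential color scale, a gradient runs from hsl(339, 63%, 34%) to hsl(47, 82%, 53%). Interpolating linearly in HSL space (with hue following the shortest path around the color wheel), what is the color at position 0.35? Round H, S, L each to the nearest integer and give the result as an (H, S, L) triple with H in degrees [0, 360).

(3, 70, 41)

Hue: 47 − 339 = -292°, but |-292| > 180 so the shorter arc goes the other way: Δh = -292 + 360 = 68°.
H = 339 + 0.35 × (68) = 362.8 → 363 → 363 mod 360 = 3°
S = 63 + 0.35 × (82 − 63) = 69.65 → 70%
L = 34 + 0.35 × (53 − 34) = 40.65 → 41%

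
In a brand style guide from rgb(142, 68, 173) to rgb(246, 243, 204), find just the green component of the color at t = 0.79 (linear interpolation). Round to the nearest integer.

G = 68 + 0.79 × (243 − 68) = 206.25 → 206

206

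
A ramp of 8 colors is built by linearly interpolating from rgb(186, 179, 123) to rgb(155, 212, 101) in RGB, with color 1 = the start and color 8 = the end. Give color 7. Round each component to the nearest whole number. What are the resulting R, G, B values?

(159, 207, 104)

With 8 swatches and endpoints inclusive, swatch 7 sits at t = (7 − 1)/(8 − 1) = 6/7 ≈ 0.8571.
R = 186 + 0.8571 × (155 − 186) = 159.43 → 159
G = 179 + 0.8571 × (212 − 179) = 207.284 → 207
B = 123 + 0.8571 × (101 − 123) = 104.144 → 104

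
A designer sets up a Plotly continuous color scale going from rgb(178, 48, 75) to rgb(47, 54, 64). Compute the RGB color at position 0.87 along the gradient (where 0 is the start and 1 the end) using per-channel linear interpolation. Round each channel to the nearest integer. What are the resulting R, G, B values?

R = 178 + 0.87 × (47 − 178) = 178 + 0.87 × -131 = 64.03 → 64
G = 48 + 0.87 × (54 − 48) = 48 + 0.87 × 6 = 53.22 → 53
B = 75 + 0.87 × (64 − 75) = 75 + 0.87 × -11 = 65.43 → 65
So the blended color is (64, 53, 65), about #403541.

(64, 53, 65)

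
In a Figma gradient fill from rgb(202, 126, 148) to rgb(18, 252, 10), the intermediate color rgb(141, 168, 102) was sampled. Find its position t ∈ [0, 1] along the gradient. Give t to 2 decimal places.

Invert the lerp on the R channel (largest span, 184): t = (141 − 202) / (18 − 202) = -61/-184 = 0.33152.
Check on G: (168 − 126)/(252 − 126) = 0.3333 ✓

0.33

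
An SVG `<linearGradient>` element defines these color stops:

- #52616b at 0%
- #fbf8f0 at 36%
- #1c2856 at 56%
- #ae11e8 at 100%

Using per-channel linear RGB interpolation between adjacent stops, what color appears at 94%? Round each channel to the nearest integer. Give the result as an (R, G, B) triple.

94% lies between the 56% and 100% stops, so the local fraction is t = (94 − 56)/(100 − 56) = 38/44 ≈ 0.8636.
#1c2856 → (28, 40, 86); #ae11e8 → (174, 17, 232).
R = 28 + 0.8636 × (174 − 28) = 154.086 → 154
G = 40 + 0.8636 × (17 − 40) = 20.137 → 20
B = 86 + 0.8636 × (232 − 86) = 212.086 → 212

(154, 20, 212)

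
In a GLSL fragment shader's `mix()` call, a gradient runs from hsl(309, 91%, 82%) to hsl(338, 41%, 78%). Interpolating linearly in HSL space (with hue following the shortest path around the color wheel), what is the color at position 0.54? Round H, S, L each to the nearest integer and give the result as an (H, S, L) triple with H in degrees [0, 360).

(325, 64, 80)

Hue arc: Δh = 338 − 309 = 29° (|Δh| ≤ 180, already the shorter path).
H = 309 + 0.54 × (29) = 324.66 → 325°
S = 91 + 0.54 × (41 − 91) = 64 → 64%
L = 82 + 0.54 × (78 − 82) = 79.84 → 80%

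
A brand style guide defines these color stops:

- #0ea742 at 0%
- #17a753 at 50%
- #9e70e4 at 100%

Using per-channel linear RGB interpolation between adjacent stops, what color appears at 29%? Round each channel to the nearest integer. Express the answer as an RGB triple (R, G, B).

(19, 167, 76)

29% lies between the 0% and 50% stops, so the local fraction is t = (29 − 0)/(50 − 0) = 29/50 ≈ 0.58.
#0ea742 → (14, 167, 66); #17a753 → (23, 167, 83).
R = 14 + 0.58 × (23 − 14) = 19.22 → 19
G = 167 + 0.58 × (167 − 167) = 167 → 167
B = 66 + 0.58 × (83 − 66) = 75.86 → 76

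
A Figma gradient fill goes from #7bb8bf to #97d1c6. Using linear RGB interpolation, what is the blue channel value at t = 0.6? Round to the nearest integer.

195

B₁ = 191 (from #7bb8bf), B₂ = 198 (from #97d1c6).
B = 191 + 0.6 × (198 − 191) = 195.2 → 195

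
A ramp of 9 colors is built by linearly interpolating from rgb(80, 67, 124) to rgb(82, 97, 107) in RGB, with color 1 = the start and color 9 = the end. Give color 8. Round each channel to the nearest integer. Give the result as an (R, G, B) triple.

(82, 93, 109)

With 9 swatches and endpoints inclusive, swatch 8 sits at t = (8 − 1)/(9 − 1) = 7/8 ≈ 0.875.
R = 80 + 0.875 × (82 − 80) = 81.75 → 82
G = 67 + 0.875 × (97 − 67) = 93.25 → 93
B = 124 + 0.875 × (107 − 124) = 109.125 → 109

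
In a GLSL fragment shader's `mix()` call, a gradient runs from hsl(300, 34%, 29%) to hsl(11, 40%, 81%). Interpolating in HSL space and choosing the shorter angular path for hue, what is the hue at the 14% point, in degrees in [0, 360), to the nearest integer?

310

Hue: 11 − 300 = -289°, but |-289| > 180 so the shorter arc goes the other way: Δh = -289 + 360 = 71°.
H = 300 + 0.14 × (71) = 309.94 → 310°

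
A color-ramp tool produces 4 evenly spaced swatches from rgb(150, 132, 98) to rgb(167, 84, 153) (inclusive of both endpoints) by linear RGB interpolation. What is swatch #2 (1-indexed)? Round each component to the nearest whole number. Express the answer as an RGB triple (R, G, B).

(156, 116, 116)

With 4 swatches and endpoints inclusive, swatch 2 sits at t = (2 − 1)/(4 − 1) = 1/3 ≈ 0.3333.
R = 150 + 0.3333 × (167 − 150) = 155.666 → 156
G = 132 + 0.3333 × (84 − 132) = 116.002 → 116
B = 98 + 0.3333 × (153 − 98) = 116.332 → 116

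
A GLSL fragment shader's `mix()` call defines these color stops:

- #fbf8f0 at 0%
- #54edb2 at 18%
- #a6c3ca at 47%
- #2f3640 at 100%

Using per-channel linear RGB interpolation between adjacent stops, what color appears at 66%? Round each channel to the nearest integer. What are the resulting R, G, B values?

66% lies between the 47% and 100% stops, so the local fraction is t = (66 − 47)/(100 − 47) = 19/53 ≈ 0.3585.
#a6c3ca → (166, 195, 202); #2f3640 → (47, 54, 64).
R = 166 + 0.3585 × (47 − 166) = 123.339 → 123
G = 195 + 0.3585 × (54 − 195) = 144.452 → 144
B = 202 + 0.3585 × (64 − 202) = 152.527 → 153

(123, 144, 153)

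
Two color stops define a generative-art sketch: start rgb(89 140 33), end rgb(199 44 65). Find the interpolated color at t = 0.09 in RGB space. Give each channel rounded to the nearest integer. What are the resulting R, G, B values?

R = 89 + 0.09 × (199 − 89) = 89 + 0.09 × 110 = 98.9 → 99
G = 140 + 0.09 × (44 − 140) = 140 + 0.09 × -96 = 131.36 → 131
B = 33 + 0.09 × (65 − 33) = 33 + 0.09 × 32 = 35.88 → 36
So the blended color is (99, 131, 36), about #638324.

(99, 131, 36)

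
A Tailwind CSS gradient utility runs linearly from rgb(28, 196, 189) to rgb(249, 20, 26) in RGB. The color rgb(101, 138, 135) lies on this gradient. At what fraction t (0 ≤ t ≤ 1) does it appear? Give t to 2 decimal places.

Invert the lerp on the R channel (largest span, 221): t = (101 − 28) / (249 − 28) = 73/221 = 0.33032.
Check on G: (138 − 196)/(20 − 196) = 0.3295 ✓

0.33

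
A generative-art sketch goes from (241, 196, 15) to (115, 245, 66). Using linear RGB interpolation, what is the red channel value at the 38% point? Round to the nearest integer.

193

R = 241 + 0.38 × (115 − 241) = 193.12 → 193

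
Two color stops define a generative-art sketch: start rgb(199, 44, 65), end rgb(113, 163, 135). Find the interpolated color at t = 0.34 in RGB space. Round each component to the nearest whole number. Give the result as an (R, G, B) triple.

R = 199 + 0.34 × (113 − 199) = 199 + 0.34 × -86 = 169.76 → 170
G = 44 + 0.34 × (163 − 44) = 44 + 0.34 × 119 = 84.46 → 84
B = 65 + 0.34 × (135 − 65) = 65 + 0.34 × 70 = 88.8 → 89
So the blended color is (170, 84, 89), about #aa5459.

(170, 84, 89)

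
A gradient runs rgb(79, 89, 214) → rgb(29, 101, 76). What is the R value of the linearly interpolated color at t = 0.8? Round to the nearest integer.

R = 79 + 0.8 × (29 − 79) = 39 → 39

39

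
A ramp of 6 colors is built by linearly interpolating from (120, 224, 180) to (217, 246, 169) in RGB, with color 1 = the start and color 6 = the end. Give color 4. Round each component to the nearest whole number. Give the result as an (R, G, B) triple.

(178, 237, 173)

With 6 swatches and endpoints inclusive, swatch 4 sits at t = (4 − 1)/(6 − 1) = 3/5 ≈ 0.6.
R = 120 + 0.6 × (217 − 120) = 178.2 → 178
G = 224 + 0.6 × (246 − 224) = 237.2 → 237
B = 180 + 0.6 × (169 − 180) = 173.4 → 173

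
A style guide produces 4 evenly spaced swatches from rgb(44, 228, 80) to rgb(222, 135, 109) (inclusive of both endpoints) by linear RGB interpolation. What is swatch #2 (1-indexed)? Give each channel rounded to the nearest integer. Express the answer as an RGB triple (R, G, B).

(103, 197, 90)

With 4 swatches and endpoints inclusive, swatch 2 sits at t = (2 − 1)/(4 − 1) = 1/3 ≈ 0.3333.
R = 44 + 0.3333 × (222 − 44) = 103.327 → 103
G = 228 + 0.3333 × (135 − 228) = 197.003 → 197
B = 80 + 0.3333 × (109 − 80) = 89.666 → 90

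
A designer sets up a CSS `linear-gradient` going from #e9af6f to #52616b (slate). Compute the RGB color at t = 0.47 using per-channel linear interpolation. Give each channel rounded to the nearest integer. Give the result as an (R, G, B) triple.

(162, 138, 109)

#e9af6f → (233, 175, 111); #52616b → (82, 97, 107).
R = 233 + 0.47 × (82 − 233) = 233 + 0.47 × -151 = 162.03 → 162
G = 175 + 0.47 × (97 − 175) = 175 + 0.47 × -78 = 138.34 → 138
B = 111 + 0.47 × (107 − 111) = 111 + 0.47 × -4 = 109.12 → 109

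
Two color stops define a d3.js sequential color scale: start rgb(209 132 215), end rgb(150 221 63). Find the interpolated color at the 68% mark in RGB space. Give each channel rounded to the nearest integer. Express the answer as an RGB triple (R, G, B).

68% corresponds to t = 0.68.
R = 209 + 0.68 × (150 − 209) = 209 + 0.68 × -59 = 168.88 → 169
G = 132 + 0.68 × (221 − 132) = 132 + 0.68 × 89 = 192.52 → 193
B = 215 + 0.68 × (63 − 215) = 215 + 0.68 × -152 = 111.64 → 112

(169, 193, 112)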